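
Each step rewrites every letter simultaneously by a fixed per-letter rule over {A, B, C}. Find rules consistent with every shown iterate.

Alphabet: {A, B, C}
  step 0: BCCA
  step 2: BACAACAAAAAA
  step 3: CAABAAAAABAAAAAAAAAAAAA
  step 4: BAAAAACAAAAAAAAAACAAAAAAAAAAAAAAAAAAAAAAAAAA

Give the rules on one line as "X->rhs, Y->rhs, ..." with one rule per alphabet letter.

A->AA, B->C, C->BA

  step 3 ⇒ step 4: CAABAAAAABAAAAAAAAAAAAA ⇒ BA·AA·AA·C·AA·AA·AA·AA·AA·C·AA·AA·AA·AA·AA·AA·AA·AA·AA·AA·AA·AA·AA
    A ↦ AA
    B ↦ C
    C ↦ BA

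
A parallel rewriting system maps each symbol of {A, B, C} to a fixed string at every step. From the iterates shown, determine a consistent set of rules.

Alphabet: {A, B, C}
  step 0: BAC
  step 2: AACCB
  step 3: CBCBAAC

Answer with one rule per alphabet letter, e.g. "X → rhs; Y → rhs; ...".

A->CB, B->C, C->A

  step 2 ⇒ step 3: AACCB ⇒ CB·CB·A·A·C
    A ↦ CB
    B ↦ C
    C ↦ A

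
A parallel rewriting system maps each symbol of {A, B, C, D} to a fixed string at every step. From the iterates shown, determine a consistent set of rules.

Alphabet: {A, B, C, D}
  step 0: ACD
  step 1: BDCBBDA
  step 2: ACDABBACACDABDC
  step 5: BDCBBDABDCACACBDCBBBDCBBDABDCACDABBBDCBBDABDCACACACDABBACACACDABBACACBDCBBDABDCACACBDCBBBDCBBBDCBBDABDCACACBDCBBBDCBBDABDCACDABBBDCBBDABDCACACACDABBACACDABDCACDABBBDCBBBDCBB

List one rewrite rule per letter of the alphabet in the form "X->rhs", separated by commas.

A->BDC, B->AC, C->BB, D->DA

  step 1 ⇒ step 2: BDCBBDA ⇒ AC·DA·BB·AC·AC·DA·BDC
    A ↦ BDC
    B ↦ AC
    C ↦ BB
    D ↦ DA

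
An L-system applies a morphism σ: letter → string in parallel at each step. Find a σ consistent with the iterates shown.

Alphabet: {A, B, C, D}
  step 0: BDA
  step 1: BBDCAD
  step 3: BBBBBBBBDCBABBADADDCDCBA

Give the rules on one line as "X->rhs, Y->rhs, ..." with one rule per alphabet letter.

  step 0 ⇒ step 1: BDA ⇒ BB·DC·AD
    A ↦ AD
    B ↦ BB
    D ↦ DC
    C ↦ BA  (constrained at step 1)

A->AD, B->BB, C->BA, D->DC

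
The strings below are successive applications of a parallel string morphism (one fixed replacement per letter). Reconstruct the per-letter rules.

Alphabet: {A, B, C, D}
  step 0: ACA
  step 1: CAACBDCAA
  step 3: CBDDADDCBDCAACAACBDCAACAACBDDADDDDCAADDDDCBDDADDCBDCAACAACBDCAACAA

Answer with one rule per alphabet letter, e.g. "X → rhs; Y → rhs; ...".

A->CAA, B->DA, C->CBD, D->DD

  step 0 ⇒ step 1: ACA ⇒ CAA·CBD·CAA
    A ↦ CAA
    C ↦ CBD
    B ↦ DA  (constrained at step 1)
    D ↦ DD  (constrained at step 1)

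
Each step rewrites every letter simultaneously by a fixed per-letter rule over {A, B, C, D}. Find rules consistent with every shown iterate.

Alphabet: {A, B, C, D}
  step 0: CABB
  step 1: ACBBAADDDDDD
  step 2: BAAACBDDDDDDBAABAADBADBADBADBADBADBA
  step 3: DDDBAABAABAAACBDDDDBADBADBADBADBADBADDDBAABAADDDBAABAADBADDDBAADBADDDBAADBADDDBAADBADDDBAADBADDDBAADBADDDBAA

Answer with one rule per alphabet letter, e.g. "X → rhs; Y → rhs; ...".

  step 2 ⇒ step 3: BAAACBDDDDDDBAABAADBADBADBADBADBADBA ⇒ DDD·BAA·BAA·BAA·ACB·DDD·DBA·DBA·DBA·DBA·DBA·DBA·DDD·BAA·BAA·DDD·BAA·BAA·DBA·DDD·BAA·DBA·DDD·BAA·DBA·DDD·BAA·DBA·DDD·BAA·DBA·DDD·BAA·DBA·DDD·BAA
    A ↦ BAA
    B ↦ DDD
    C ↦ ACB
    D ↦ DBA

A->BAA, B->DDD, C->ACB, D->DBA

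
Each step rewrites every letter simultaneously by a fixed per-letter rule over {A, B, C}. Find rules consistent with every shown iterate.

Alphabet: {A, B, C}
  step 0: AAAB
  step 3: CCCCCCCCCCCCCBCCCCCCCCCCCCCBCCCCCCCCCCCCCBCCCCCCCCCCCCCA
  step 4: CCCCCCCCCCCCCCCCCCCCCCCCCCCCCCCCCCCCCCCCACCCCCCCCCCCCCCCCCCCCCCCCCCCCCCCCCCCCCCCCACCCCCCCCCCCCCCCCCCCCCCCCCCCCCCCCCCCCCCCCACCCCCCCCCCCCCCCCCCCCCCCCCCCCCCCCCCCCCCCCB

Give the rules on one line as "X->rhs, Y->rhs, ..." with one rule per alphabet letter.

A->CB, B->CA, C->CCC

  step 3 ⇒ step 4: CCCCCCCCCCCCCBCCCCCCCCCCCCCBCCCCCCCCCCCCCBCCCCCCCCCCCCCA ⇒ CCC·CCC·CCC·CCC·CCC·CCC·CCC·CCC·CCC·CCC·CCC·CCC·CCC·CA·CCC·CCC·CCC·CCC·CCC·CCC·CCC·CCC·CCC·CCC·CCC·CCC·CCC·CA·CCC·CCC·CCC·CCC·CCC·CCC·CCC·CCC·CCC·CCC·CCC·CCC·CCC·CA·CCC·CCC·CCC·CCC·CCC·CCC·CCC·CCC·CCC·CCC·CCC·CCC·CCC·CB
    A ↦ CB
    B ↦ CA
    C ↦ CCC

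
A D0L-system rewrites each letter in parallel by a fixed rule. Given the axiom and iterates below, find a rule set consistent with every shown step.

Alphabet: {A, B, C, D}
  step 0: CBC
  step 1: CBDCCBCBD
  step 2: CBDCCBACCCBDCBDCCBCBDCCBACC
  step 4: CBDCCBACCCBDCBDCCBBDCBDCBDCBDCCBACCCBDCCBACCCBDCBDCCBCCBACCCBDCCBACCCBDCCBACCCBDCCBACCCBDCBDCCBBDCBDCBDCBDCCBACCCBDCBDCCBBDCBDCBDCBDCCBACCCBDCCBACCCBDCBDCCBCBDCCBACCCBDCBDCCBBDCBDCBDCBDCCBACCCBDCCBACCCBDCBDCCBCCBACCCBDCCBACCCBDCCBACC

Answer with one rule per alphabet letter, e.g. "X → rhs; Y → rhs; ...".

  step 1 ⇒ step 2: CBDCCBCBD ⇒ CBD·CCB·ACC·CBD·CBD·CCB·CBD·CCB·ACC
    B ↦ CCB
    C ↦ CBD
    D ↦ ACC
    A ↦ BD  (constrained at step 2)

A->BD, B->CCB, C->CBD, D->ACC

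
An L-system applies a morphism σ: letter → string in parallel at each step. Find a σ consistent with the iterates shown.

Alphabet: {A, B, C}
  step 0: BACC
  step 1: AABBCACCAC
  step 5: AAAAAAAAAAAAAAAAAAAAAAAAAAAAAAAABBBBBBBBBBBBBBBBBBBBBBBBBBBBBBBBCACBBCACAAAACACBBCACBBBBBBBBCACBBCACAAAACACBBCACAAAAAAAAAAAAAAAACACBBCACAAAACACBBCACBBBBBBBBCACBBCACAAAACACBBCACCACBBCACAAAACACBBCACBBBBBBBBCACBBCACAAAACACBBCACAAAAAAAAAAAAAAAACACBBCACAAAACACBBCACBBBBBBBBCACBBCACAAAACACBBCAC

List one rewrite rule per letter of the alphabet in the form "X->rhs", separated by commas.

A->BB, B->AA, C->CAC

  step 0 ⇒ step 1: BACC ⇒ AA·BB·CAC·CAC
    A ↦ BB
    B ↦ AA
    C ↦ CAC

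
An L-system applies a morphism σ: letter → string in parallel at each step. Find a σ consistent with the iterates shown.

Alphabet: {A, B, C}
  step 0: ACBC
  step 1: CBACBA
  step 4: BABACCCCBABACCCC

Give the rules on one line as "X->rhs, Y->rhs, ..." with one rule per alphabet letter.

  step 0 ⇒ step 1: ACBC ⇒ C·BA·C·BA
    A ↦ C
    B ↦ C
    C ↦ BA

A->C, B->C, C->BA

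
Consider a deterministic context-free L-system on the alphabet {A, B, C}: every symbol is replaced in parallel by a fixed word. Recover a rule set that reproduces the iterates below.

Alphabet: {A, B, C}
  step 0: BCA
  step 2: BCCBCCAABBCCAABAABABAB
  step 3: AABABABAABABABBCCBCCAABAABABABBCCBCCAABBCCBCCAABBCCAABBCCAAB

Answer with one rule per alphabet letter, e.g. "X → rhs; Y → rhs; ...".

  step 2 ⇒ step 3: BCCBCCAABBCCAABAABABAB ⇒ AAB·AB·AB·AAB·AB·AB·BCC·BCC·AAB·AAB·AB·AB·BCC·BCC·AAB·BCC·BCC·AAB·BCC·AAB·BCC·AAB
    A ↦ BCC
    B ↦ AAB
    C ↦ AB

A->BCC, B->AAB, C->AB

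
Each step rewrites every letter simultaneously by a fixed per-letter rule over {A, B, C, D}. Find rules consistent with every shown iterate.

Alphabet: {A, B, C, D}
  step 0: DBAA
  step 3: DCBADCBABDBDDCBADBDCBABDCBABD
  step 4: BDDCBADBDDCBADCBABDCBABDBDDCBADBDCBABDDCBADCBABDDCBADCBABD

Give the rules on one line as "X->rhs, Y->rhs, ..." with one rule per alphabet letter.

  step 3 ⇒ step 4: DCBADCBABDBDDCBADBDCBABDCBABD ⇒ BD·D·CBA·D·BD·D·CBA·D·CBA·BD·CBA·BD·BD·D·CBA·D·BD·CBA·BD·D·CBA·D·CBA·BD·D·CBA·D·CBA·BD
    A ↦ D
    B ↦ CBA
    C ↦ D
    D ↦ BD

A->D, B->CBA, C->D, D->BD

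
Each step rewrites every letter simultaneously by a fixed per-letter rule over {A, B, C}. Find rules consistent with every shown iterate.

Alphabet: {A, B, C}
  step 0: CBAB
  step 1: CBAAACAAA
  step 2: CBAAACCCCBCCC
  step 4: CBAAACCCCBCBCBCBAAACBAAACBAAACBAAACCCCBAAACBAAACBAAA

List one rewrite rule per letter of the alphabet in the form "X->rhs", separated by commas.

A->C, B->AAA, C->CB

  step 1 ⇒ step 2: CBAAACAAA ⇒ CB·AAA·C·C·C·CB·C·C·C
    A ↦ C
    B ↦ AAA
    C ↦ CB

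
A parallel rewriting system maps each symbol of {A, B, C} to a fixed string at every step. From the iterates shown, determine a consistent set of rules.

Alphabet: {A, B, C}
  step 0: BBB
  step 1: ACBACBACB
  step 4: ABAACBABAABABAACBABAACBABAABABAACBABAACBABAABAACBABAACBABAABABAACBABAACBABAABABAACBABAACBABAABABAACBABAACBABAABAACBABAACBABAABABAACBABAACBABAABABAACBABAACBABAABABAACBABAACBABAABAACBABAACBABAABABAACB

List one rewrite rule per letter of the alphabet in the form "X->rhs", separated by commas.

A->ABA, B->ACB, C->BA

  step 0 ⇒ step 1: BBB ⇒ ACB·ACB·ACB
    B ↦ ACB
    A ↦ ABA  (constrained at step 1)
    C ↦ BA  (constrained at step 1)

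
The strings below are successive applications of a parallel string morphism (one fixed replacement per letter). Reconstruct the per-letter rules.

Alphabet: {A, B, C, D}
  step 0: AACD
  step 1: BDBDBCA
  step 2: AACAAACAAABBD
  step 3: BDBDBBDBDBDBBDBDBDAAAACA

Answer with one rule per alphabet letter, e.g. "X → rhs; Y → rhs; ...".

A->BD, B->AA, C->B, D->CA

  step 2 ⇒ step 3: AACAAACAAABBD ⇒ BD·BD·B·BD·BD·BD·B·BD·BD·BD·AA·AA·CA
    A ↦ BD
    B ↦ AA
    C ↦ B
    D ↦ CA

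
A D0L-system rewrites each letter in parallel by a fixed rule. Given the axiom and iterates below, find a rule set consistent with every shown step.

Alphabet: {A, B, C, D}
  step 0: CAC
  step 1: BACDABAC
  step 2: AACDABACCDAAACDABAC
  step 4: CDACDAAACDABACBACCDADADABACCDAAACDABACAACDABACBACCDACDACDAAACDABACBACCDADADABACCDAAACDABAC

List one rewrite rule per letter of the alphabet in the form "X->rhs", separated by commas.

A->DA, B->AAC, C->BAC, D->C

  step 1 ⇒ step 2: BACDABAC ⇒ AAC·DA·BAC·C·DA·AAC·DA·BAC
    A ↦ DA
    B ↦ AAC
    C ↦ BAC
    D ↦ C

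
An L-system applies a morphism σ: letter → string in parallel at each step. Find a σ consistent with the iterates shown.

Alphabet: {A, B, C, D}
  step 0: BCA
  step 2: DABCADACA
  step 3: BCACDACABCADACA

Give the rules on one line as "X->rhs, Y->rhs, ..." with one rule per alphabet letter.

A->CA, B->C, C->DA, D->B

  step 2 ⇒ step 3: DABCADACA ⇒ B·CA·C·DA·CA·B·CA·DA·CA
    A ↦ CA
    B ↦ C
    C ↦ DA
    D ↦ B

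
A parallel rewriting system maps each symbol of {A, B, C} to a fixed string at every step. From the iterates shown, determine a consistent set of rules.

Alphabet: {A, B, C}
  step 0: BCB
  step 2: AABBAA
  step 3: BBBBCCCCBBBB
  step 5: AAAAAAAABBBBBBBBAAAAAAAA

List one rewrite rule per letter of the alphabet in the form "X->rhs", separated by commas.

  step 2 ⇒ step 3: AABBAA ⇒ BB·BB·CC·CC·BB·BB
    A ↦ BB
    B ↦ CC
    C ↦ A  (constrained at step 0)

A->BB, B->CC, C->A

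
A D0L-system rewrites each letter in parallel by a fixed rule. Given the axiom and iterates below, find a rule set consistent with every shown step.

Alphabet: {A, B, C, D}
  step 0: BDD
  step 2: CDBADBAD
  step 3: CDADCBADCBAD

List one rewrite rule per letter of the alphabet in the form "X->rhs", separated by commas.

  step 2 ⇒ step 3: CDBADBAD ⇒ CD·AD·C·B·AD·C·B·AD
    A ↦ B
    B ↦ C
    C ↦ CD
    D ↦ AD

A->B, B->C, C->CD, D->AD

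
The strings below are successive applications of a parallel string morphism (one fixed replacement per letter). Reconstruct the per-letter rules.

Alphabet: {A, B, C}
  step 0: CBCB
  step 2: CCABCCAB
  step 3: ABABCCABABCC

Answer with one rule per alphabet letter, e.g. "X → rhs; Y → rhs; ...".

  step 2 ⇒ step 3: CCABCCAB ⇒ AB·AB·C·C·AB·AB·C·C
    A ↦ C
    B ↦ C
    C ↦ AB

A->C, B->C, C->AB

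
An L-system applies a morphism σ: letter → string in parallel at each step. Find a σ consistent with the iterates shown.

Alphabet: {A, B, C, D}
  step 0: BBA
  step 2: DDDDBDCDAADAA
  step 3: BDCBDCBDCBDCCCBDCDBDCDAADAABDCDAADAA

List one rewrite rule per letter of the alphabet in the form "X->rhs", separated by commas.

  step 2 ⇒ step 3: DDDDBDCDAADAA ⇒ BDC·BDC·BDC·BDC·CC·BDC·D·BDC·DAA·DAA·BDC·DAA·DAA
    A ↦ DAA
    B ↦ CC
    C ↦ D
    D ↦ BDC

A->DAA, B->CC, C->D, D->BDC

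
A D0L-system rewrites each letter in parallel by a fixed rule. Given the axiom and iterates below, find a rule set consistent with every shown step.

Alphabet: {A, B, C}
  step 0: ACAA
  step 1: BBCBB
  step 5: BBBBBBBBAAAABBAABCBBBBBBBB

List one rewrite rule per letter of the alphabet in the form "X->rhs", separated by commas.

A->B, B->AA, C->BC

  step 0 ⇒ step 1: ACAA ⇒ B·BC·B·B
    A ↦ B
    C ↦ BC
    B ↦ AA  (constrained at step 1)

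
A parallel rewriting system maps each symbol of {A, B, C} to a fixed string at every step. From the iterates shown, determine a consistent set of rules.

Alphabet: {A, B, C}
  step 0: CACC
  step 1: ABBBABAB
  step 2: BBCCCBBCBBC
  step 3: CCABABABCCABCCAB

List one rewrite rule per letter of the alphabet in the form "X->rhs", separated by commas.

  step 2 ⇒ step 3: BBCCCBBCBBC ⇒ C·C·AB·AB·AB·C·C·AB·C·C·AB
    B ↦ C
    C ↦ AB
  step 0 ⇒ step 1: CACC ⇒ AB·BB·AB·AB
    A ↦ BB

A->BB, B->C, C->AB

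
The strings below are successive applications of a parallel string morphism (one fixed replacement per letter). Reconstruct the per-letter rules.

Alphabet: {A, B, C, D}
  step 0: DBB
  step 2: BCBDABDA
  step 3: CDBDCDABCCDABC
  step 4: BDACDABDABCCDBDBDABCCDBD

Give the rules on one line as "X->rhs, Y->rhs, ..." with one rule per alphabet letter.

  step 3 ⇒ step 4: CDBDCDABCCDABC ⇒ BD·A·CD·A·BD·A·BC·CD·BD·BD·A·BC·CD·BD
    A ↦ BC
    B ↦ CD
    C ↦ BD
    D ↦ A

A->BC, B->CD, C->BD, D->A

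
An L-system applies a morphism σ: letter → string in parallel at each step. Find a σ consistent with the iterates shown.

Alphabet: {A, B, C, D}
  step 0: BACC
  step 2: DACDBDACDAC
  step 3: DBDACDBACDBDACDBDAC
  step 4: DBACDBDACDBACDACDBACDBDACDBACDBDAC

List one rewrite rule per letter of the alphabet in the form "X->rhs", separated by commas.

  step 3 ⇒ step 4: DBDACDBACDBDACDBDAC ⇒ DB·AC·DB·D·AC·DB·AC·D·AC·DB·AC·DB·D·AC·DB·AC·DB·D·AC
    A ↦ D
    B ↦ AC
    C ↦ AC
    D ↦ DB

A->D, B->AC, C->AC, D->DB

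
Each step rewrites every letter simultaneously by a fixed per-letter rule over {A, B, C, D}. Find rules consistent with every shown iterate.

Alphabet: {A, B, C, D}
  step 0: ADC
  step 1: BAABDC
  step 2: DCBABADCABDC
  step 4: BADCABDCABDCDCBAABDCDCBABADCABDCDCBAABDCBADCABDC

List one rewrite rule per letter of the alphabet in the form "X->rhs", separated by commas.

  step 1 ⇒ step 2: BAABDC ⇒ DC·BA·BA·DC·AB·DC
    A ↦ BA
    B ↦ DC
    C ↦ DC
    D ↦ AB

A->BA, B->DC, C->DC, D->AB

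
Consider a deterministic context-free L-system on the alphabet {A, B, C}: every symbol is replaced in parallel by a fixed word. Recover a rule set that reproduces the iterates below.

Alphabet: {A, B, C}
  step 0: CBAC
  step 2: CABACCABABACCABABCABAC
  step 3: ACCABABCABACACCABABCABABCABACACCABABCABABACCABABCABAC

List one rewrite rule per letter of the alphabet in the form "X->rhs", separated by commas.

  step 2 ⇒ step 3: CABACCABABACCABABCABAC ⇒ AC·CAB·AB·CAB·AC·AC·CAB·AB·CAB·AB·CAB·AC·AC·CAB·AB·CAB·AB·AC·CAB·AB·CAB·AC
    A ↦ CAB
    B ↦ AB
    C ↦ AC

A->CAB, B->AB, C->AC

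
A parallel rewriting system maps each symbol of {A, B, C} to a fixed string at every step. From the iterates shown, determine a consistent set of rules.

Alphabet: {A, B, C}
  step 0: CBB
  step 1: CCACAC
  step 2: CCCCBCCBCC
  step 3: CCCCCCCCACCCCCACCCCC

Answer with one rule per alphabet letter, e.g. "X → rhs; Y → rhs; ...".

  step 2 ⇒ step 3: CCCCBCCBCC ⇒ CC·CC·CC·CC·AC·CC·CC·AC·CC·CC
    B ↦ AC
    C ↦ CC
  step 1 ⇒ step 2: CCACAC ⇒ CC·CC·B·CC·B·CC
    A ↦ B

A->B, B->AC, C->CC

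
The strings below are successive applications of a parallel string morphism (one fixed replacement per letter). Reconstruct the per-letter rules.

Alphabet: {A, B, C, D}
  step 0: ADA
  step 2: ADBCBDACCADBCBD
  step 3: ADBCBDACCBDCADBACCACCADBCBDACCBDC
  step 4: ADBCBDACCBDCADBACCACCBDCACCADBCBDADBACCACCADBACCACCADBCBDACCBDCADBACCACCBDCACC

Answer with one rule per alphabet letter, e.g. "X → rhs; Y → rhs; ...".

A->ADB, B->BD, C->ACC, D->C

  step 3 ⇒ step 4: ADBCBDACCBDCADBACCACCADBCBDACCBDC ⇒ ADB·C·BD·ACC·BD·C·ADB·ACC·ACC·BD·C·ACC·ADB·C·BD·ADB·ACC·ACC·ADB·ACC·ACC·ADB·C·BD·ACC·BD·C·ADB·ACC·ACC·BD·C·ACC
    A ↦ ADB
    B ↦ BD
    C ↦ ACC
    D ↦ C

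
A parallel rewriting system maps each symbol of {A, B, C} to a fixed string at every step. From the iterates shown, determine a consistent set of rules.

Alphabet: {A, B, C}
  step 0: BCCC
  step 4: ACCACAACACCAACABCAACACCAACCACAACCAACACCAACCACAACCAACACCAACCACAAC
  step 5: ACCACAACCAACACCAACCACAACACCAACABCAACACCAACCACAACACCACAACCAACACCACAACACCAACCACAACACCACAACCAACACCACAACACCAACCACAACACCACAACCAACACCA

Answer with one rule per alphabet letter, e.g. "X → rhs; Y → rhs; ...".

  step 4 ⇒ step 5: ACCACAACACCAACABCAACACCAACCACAACCAACACCAACCACAACCAACACCAACCACAAC ⇒ AC·CA·CA·AC·CA·AC·AC·CA·AC·CA·CA·AC·AC·CA·AC·AB·CA·AC·AC·CA·AC·CA·CA·AC·AC·CA·CA·AC·CA·AC·AC·CA·CA·AC·AC·CA·AC·CA·CA·AC·AC·CA·CA·AC·CA·AC·AC·CA·CA·AC·AC·CA·AC·CA·CA·AC·AC·CA·CA·AC·CA·AC·AC·CA
    A ↦ AC
    B ↦ AB
    C ↦ CA

A->AC, B->AB, C->CA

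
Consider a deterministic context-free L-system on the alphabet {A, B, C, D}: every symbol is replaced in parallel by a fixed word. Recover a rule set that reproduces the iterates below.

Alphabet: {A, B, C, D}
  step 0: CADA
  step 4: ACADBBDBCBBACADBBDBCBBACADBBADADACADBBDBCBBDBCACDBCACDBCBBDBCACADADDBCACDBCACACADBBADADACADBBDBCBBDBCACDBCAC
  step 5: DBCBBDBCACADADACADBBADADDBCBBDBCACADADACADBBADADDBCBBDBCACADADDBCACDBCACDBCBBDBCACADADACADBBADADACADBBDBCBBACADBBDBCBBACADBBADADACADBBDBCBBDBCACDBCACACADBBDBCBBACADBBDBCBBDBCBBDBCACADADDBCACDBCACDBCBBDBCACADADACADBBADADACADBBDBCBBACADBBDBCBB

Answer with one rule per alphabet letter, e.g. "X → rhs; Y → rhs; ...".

  step 4 ⇒ step 5: ACADBBDBCBBACADBBDBCBBACADBBADADACADBBDBCBBDBCACDBCACDBCBBDBCACADADDBCACDBCACACADBBADADACADBBDBCBBDBCACDBCAC ⇒ DBC·BB·DBC·AC·AD·AD·AC·AD·BB·AD·AD·DBC·BB·DBC·AC·AD·AD·AC·AD·BB·AD·AD·DBC·BB·DBC·AC·AD·AD·DBC·AC·DBC·AC·DBC·BB·DBC·AC·AD·AD·AC·AD·BB·AD·AD·AC·AD·BB·DBC·BB·AC·AD·BB·DBC·BB·AC·AD·BB·AD·AD·AC·AD·BB·DBC·BB·DBC·AC·DBC·AC·AC·AD·BB·DBC·BB·AC·AD·BB·DBC·BB·DBC·BB·DBC·AC·AD·AD·DBC·AC·DBC·AC·DBC·BB·DBC·AC·AD·AD·AC·AD·BB·AD·AD·AC·AD·BB·DBC·BB·AC·AD·BB·DBC·BB
    A ↦ DBC
    B ↦ AD
    C ↦ BB
    D ↦ AC

A->DBC, B->AD, C->BB, D->AC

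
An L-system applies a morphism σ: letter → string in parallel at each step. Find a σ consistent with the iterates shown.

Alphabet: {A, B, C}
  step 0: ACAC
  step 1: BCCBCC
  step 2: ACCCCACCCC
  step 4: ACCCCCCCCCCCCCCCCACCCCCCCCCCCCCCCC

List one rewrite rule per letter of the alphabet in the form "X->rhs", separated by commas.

A->B, B->A, C->CC

  step 1 ⇒ step 2: BCCBCC ⇒ A·CC·CC·A·CC·CC
    B ↦ A
    C ↦ CC
  step 0 ⇒ step 1: ACAC ⇒ B·CC·B·CC
    A ↦ B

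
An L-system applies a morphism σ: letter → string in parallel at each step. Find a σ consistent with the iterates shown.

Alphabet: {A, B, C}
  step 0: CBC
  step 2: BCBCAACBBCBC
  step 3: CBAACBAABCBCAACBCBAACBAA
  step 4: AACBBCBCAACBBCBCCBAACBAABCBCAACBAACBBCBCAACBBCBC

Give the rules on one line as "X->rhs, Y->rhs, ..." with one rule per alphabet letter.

A->BC, B->CB, C->AA

  step 3 ⇒ step 4: CBAACBAABCBCAACBCBAACBAA ⇒ AA·CB·BC·BC·AA·CB·BC·BC·CB·AA·CB·AA·BC·BC·AA·CB·AA·CB·BC·BC·AA·CB·BC·BC
    A ↦ BC
    B ↦ CB
    C ↦ AA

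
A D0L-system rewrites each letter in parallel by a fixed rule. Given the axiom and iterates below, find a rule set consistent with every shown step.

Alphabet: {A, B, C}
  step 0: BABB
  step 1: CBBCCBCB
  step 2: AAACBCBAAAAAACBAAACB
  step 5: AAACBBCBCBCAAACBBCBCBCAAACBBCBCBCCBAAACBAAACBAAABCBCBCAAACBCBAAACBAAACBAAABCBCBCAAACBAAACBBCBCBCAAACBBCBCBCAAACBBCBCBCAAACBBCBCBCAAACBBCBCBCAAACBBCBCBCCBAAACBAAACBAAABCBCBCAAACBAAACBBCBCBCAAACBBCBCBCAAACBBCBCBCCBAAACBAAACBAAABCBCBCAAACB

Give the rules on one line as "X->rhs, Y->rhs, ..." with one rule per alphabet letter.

A->BC, B->CB, C->AAA

  step 1 ⇒ step 2: CBBCCBCB ⇒ AAA·CB·CB·AAA·AAA·CB·AAA·CB
    B ↦ CB
    C ↦ AAA
  step 0 ⇒ step 1: BABB ⇒ CB·BC·CB·CB
    A ↦ BC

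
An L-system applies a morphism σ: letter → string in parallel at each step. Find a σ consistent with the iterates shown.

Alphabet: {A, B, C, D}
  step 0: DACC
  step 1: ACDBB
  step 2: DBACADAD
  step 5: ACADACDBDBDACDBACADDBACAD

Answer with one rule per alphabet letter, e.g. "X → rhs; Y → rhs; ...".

A->D, B->AD, C->B, D->AC

  step 1 ⇒ step 2: ACDBB ⇒ D·B·AC·AD·AD
    A ↦ D
    B ↦ AD
    C ↦ B
    D ↦ AC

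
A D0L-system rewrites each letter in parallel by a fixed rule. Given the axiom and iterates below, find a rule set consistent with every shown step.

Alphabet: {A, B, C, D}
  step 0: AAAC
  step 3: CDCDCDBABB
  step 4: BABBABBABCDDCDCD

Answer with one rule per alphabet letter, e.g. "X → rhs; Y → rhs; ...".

  step 3 ⇒ step 4: CDCDCDBABB ⇒ BA·B·BA·B·BA·B·CD·D·CD·CD
    A ↦ D
    B ↦ CD
    C ↦ BA
    D ↦ B

A->D, B->CD, C->BA, D->B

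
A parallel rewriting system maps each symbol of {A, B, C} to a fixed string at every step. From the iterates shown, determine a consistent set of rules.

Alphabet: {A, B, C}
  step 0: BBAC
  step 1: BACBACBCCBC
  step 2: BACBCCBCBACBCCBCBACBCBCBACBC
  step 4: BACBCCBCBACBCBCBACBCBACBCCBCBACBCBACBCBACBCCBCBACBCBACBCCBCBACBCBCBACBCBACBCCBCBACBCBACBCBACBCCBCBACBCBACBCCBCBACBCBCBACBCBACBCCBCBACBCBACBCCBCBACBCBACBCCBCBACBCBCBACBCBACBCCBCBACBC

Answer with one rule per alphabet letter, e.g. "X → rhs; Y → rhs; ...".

A->BCC, B->BAC, C->BC

  step 1 ⇒ step 2: BACBACBCCBC ⇒ BAC·BCC·BC·BAC·BCC·BC·BAC·BC·BC·BAC·BC
    A ↦ BCC
    B ↦ BAC
    C ↦ BC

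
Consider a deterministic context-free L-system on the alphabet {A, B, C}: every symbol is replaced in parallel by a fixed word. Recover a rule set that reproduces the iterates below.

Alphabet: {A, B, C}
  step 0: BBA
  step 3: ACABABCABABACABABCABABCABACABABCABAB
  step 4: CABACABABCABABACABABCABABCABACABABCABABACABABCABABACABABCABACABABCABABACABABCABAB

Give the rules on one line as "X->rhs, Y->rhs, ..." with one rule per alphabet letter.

A->CAB, B->AB, C->A

  step 3 ⇒ step 4: ACABABCABABACABABCABABCABACABABCABAB ⇒ CAB·A·CAB·AB·CAB·AB·A·CAB·AB·CAB·AB·CAB·A·CAB·AB·CAB·AB·A·CAB·AB·CAB·AB·A·CAB·AB·CAB·A·CAB·AB·CAB·AB·A·CAB·AB·CAB·AB
    A ↦ CAB
    B ↦ AB
    C ↦ A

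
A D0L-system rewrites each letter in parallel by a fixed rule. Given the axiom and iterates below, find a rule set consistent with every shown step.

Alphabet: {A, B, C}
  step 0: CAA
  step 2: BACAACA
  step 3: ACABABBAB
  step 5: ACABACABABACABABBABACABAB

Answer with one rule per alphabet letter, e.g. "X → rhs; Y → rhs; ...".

  step 2 ⇒ step 3: BACAACA ⇒ ACA·B·A·B·B·A·B
    A ↦ B
    B ↦ ACA
    C ↦ A

A->B, B->ACA, C->A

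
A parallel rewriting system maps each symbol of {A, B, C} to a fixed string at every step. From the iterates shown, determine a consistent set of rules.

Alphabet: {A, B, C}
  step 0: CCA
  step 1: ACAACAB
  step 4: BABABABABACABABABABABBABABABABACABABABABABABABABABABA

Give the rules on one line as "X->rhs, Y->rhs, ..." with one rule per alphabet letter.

  step 0 ⇒ step 1: CCA ⇒ ACA·ACA·B
    A ↦ B
    C ↦ ACA
    B ↦ ABA  (constrained at step 1)

A->B, B->ABA, C->ACA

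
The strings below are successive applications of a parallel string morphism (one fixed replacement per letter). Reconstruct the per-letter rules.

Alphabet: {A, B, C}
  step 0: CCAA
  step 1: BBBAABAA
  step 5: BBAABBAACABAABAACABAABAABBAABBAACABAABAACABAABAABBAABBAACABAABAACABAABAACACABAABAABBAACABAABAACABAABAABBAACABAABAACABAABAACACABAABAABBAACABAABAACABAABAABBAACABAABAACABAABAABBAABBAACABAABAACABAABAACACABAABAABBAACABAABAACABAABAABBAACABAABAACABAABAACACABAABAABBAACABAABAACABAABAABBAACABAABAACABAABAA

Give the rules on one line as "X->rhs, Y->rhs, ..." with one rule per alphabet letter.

A->BAA, B->CA, C->B

  step 0 ⇒ step 1: CCAA ⇒ B·B·BAA·BAA
    A ↦ BAA
    C ↦ B
    B ↦ CA  (constrained at step 1)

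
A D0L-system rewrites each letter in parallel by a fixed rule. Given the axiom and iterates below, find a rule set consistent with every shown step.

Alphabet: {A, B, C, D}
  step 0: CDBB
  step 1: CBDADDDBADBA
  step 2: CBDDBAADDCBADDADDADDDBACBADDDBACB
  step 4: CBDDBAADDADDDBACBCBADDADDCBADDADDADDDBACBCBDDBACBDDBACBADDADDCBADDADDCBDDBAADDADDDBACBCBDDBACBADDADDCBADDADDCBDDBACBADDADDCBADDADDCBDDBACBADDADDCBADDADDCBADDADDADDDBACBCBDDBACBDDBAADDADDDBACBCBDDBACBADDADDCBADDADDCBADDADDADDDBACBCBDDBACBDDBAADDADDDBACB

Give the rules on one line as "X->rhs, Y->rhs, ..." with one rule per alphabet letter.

  step 1 ⇒ step 2: CBDADDDBADBA ⇒ CBD·DBA·ADD·CB·ADD·ADD·ADD·DBA·CB·ADD·DBA·CB
    A ↦ CB
    B ↦ DBA
    C ↦ CBD
    D ↦ ADD

A->CB, B->DBA, C->CBD, D->ADD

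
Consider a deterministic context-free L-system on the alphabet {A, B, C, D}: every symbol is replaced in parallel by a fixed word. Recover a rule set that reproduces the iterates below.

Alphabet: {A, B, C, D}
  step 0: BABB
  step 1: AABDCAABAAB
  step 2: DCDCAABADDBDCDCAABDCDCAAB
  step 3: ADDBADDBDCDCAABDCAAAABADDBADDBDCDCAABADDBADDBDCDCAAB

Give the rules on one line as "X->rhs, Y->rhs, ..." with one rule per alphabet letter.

A->DC, B->AAB, C->DDB, D->A

  step 2 ⇒ step 3: DCDCAABADDBDCDCAABDCDCAAB ⇒ A·DDB·A·DDB·DC·DC·AAB·DC·A·A·AAB·A·DDB·A·DDB·DC·DC·AAB·A·DDB·A·DDB·DC·DC·AAB
    A ↦ DC
    B ↦ AAB
    C ↦ DDB
    D ↦ A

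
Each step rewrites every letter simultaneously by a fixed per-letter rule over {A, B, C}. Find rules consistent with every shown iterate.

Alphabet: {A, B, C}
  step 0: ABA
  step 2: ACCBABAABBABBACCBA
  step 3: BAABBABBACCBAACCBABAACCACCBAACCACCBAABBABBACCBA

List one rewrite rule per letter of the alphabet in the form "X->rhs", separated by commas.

  step 2 ⇒ step 3: ACCBABAABBABBACCBA ⇒ BA·ABB·ABB·ACC·BA·ACC·BA·BA·ACC·ACC·BA·ACC·ACC·BA·ABB·ABB·ACC·BA
    A ↦ BA
    B ↦ ACC
    C ↦ ABB

A->BA, B->ACC, C->ABB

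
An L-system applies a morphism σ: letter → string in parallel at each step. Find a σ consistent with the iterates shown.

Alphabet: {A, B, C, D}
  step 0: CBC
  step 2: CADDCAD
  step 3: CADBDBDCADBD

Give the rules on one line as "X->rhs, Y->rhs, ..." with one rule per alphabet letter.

A->D, B->A, C->CA, D->BD

  step 2 ⇒ step 3: CADDCAD ⇒ CA·D·BD·BD·CA·D·BD
    A ↦ D
    C ↦ CA
    D ↦ BD
    B ↦ A  (constrained at step 0)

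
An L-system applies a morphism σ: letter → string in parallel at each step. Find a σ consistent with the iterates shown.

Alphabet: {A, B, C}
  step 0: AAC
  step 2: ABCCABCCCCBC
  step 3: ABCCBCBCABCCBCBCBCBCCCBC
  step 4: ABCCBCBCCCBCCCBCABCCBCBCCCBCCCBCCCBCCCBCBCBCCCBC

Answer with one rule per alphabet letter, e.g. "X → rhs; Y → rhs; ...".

A->AB, B->CC, C->BC

  step 3 ⇒ step 4: ABCCBCBCABCCBCBCBCBCCCBC ⇒ AB·CC·BC·BC·CC·BC·CC·BC·AB·CC·BC·BC·CC·BC·CC·BC·CC·BC·CC·BC·BC·BC·CC·BC
    A ↦ AB
    B ↦ CC
    C ↦ BC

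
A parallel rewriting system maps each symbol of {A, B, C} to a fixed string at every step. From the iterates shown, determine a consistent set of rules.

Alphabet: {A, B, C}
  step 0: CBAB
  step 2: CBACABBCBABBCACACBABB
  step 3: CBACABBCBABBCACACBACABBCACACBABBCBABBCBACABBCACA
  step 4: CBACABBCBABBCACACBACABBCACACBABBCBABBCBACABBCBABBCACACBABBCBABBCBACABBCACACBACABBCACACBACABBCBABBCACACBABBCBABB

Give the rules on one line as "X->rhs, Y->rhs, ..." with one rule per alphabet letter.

  step 3 ⇒ step 4: CBACABBCBABBCACACBACABBCACACBABBCBABBCBACABBCACA ⇒ CBA·CA·BB·CBA·BB·CA·CA·CBA·CA·BB·CA·CA·CBA·BB·CBA·BB·CBA·CA·BB·CBA·BB·CA·CA·CBA·BB·CBA·BB·CBA·CA·BB·CA·CA·CBA·CA·BB·CA·CA·CBA·CA·BB·CBA·BB·CA·CA·CBA·BB·CBA·BB
    A ↦ BB
    B ↦ CA
    C ↦ CBA

A->BB, B->CA, C->CBA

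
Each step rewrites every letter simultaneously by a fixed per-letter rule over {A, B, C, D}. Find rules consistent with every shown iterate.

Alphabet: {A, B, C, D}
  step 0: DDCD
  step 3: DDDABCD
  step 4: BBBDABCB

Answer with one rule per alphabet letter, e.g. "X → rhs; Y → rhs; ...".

  step 3 ⇒ step 4: DDDABCD ⇒ B·B·B·D·A·BC·B
    A ↦ D
    B ↦ A
    C ↦ BC
    D ↦ B

A->D, B->A, C->BC, D->B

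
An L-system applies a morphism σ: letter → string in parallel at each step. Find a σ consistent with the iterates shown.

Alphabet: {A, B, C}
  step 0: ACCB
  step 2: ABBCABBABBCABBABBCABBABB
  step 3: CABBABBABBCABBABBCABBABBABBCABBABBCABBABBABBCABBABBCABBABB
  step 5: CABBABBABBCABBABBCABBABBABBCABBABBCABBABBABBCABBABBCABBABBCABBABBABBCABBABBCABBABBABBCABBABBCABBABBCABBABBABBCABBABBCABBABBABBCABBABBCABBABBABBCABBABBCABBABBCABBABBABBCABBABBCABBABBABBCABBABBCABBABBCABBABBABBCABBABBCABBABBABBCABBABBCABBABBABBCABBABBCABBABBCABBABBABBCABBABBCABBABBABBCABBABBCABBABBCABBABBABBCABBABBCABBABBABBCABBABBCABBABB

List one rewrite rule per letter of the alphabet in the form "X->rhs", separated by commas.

  step 2 ⇒ step 3: ABBCABBABBCABBABBCABBABB ⇒ C·ABB·ABB·ABB·C·ABB·ABB·C·ABB·ABB·ABB·C·ABB·ABB·C·ABB·ABB·ABB·C·ABB·ABB·C·ABB·ABB
    A ↦ C
    B ↦ ABB
    C ↦ ABB

A->C, B->ABB, C->ABB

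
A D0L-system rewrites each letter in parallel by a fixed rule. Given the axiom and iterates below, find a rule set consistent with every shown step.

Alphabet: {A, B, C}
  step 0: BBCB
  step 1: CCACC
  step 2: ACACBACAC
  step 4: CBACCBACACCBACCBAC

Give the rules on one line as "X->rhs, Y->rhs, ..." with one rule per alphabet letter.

  step 1 ⇒ step 2: CCACC ⇒ AC·AC·B·AC·AC
    A ↦ B
    C ↦ AC
  step 0 ⇒ step 1: BBCB ⇒ C·C·AC·C
    B ↦ C

A->B, B->C, C->AC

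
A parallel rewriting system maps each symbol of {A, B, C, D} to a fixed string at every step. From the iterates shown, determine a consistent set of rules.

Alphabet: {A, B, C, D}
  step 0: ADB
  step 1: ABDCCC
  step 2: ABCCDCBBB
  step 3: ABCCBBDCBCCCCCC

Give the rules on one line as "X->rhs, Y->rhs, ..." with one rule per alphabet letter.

A->AB, B->CC, C->B, D->DC

  step 2 ⇒ step 3: ABCCDCBBB ⇒ AB·CC·B·B·DC·B·CC·CC·CC
    A ↦ AB
    B ↦ CC
    C ↦ B
    D ↦ DC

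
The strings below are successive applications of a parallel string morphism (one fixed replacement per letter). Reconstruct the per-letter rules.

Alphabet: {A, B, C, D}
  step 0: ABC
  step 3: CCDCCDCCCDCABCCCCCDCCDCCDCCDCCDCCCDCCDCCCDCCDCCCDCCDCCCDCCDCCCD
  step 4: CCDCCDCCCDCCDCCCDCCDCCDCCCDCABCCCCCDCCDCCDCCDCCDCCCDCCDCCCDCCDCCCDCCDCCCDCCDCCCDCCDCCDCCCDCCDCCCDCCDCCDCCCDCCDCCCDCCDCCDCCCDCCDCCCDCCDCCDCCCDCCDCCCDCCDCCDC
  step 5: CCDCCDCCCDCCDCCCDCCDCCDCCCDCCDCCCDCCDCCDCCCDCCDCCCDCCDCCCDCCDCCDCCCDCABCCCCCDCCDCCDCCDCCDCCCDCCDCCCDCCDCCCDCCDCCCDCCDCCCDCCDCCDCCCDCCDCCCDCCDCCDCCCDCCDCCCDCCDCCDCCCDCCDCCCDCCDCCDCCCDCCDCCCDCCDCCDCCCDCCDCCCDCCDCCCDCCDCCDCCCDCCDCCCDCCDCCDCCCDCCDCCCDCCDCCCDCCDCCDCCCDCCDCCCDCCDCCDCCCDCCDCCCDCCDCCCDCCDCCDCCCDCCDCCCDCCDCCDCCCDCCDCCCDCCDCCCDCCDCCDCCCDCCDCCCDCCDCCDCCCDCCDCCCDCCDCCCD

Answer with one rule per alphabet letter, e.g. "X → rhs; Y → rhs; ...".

A->CAB, B->CCC, C->CCD, D->C

  step 4 ⇒ step 5: CCDCCDCCCDCCDCCCDCCDCCDCCCDCABCCCCCDCCDCCDCCDCCDCCCDCCDCCCDCCDCCCDCCDCCCDCCDCCCDCCDCCDCCCDCCDCCCDCCDCCDCCCDCCDCCCDCCDCCDCCCDCCDCCCDCCDCCDCCCDCCDCCCDCCDCCDC ⇒ CCD·CCD·C·CCD·CCD·C·CCD·CCD·CCD·C·CCD·CCD·C·CCD·CCD·CCD·C·CCD·CCD·C·CCD·CCD·C·CCD·CCD·CCD·C·CCD·CAB·CCC·CCD·CCD·CCD·CCD·CCD·C·CCD·CCD·C·CCD·CCD·C·CCD·CCD·C·CCD·CCD·C·CCD·CCD·CCD·C·CCD·CCD·C·CCD·CCD·CCD·C·CCD·CCD·C·CCD·CCD·CCD·C·CCD·CCD·C·CCD·CCD·CCD·C·CCD·CCD·C·CCD·CCD·CCD·C·CCD·CCD·C·CCD·CCD·C·CCD·CCD·CCD·C·CCD·CCD·C·CCD·CCD·CCD·C·CCD·CCD·C·CCD·CCD·C·CCD·CCD·CCD·C·CCD·CCD·C·CCD·CCD·CCD·C·CCD·CCD·C·CCD·CCD·C·CCD·CCD·CCD·C·CCD·CCD·C·CCD·CCD·CCD·C·CCD·CCD·C·CCD·CCD·C·CCD·CCD·CCD·C·CCD·CCD·C·CCD·CCD·CCD·C·CCD·CCD·C·CCD·CCD·C·CCD
    A ↦ CAB
    B ↦ CCC
    C ↦ CCD
    D ↦ C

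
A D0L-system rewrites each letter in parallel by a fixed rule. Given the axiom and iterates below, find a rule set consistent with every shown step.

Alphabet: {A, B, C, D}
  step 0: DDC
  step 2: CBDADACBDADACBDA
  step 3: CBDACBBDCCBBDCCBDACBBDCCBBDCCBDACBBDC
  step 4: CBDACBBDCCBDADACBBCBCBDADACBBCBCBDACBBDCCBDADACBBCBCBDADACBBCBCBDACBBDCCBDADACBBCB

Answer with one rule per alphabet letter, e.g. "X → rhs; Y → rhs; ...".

A->DC, B->DA, C->CB, D->CBB

  step 3 ⇒ step 4: CBDACBBDCCBBDCCBDACBBDCCBBDCCBDACBBDC ⇒ CB·DA·CBB·DC·CB·DA·DA·CBB·CB·CB·DA·DA·CBB·CB·CB·DA·CBB·DC·CB·DA·DA·CBB·CB·CB·DA·DA·CBB·CB·CB·DA·CBB·DC·CB·DA·DA·CBB·CB
    A ↦ DC
    B ↦ DA
    C ↦ CB
    D ↦ CBB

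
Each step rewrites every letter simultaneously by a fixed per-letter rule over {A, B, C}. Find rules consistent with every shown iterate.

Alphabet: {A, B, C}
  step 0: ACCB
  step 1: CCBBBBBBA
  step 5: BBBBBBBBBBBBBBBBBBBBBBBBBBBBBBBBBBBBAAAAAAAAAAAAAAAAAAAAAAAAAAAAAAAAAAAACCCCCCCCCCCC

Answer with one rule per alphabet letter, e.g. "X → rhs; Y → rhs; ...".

  step 0 ⇒ step 1: ACCB ⇒ CC·BBB·BBB·A
    A ↦ CC
    B ↦ A
    C ↦ BBB

A->CC, B->A, C->BBB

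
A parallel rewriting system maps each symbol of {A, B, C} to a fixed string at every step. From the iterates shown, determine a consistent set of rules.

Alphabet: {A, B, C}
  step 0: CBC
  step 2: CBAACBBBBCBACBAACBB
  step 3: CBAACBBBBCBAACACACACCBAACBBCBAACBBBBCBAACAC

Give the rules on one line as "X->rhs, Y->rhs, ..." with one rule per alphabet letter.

  step 2 ⇒ step 3: CBAACBBBBCBACBAACBB ⇒ CBA·AC·BB·BB·CBA·AC·AC·AC·AC·CBA·AC·BB·CBA·AC·BB·BB·CBA·AC·AC
    A ↦ BB
    B ↦ AC
    C ↦ CBA

A->BB, B->AC, C->CBA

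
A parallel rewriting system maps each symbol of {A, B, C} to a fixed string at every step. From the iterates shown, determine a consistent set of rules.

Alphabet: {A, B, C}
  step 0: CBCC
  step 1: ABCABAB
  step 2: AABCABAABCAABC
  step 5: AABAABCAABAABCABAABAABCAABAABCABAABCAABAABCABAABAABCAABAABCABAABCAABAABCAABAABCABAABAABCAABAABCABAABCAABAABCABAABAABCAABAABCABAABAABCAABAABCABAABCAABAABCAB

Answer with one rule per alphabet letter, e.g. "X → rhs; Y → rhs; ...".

A->AAB, B->C, C->AB

  step 1 ⇒ step 2: ABCABAB ⇒ AAB·C·AB·AAB·C·AAB·C
    A ↦ AAB
    B ↦ C
    C ↦ AB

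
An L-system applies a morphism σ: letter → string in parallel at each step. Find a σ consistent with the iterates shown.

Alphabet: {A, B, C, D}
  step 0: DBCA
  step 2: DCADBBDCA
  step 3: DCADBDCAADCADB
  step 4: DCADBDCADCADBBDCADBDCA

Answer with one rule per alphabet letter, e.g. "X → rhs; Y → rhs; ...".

  step 3 ⇒ step 4: DCADBDCAADCADB ⇒ DC·AD·B·DC·A·DC·AD·B·B·DC·AD·B·DC·A
    A ↦ B
    B ↦ A
    C ↦ AD
    D ↦ DC

A->B, B->A, C->AD, D->DC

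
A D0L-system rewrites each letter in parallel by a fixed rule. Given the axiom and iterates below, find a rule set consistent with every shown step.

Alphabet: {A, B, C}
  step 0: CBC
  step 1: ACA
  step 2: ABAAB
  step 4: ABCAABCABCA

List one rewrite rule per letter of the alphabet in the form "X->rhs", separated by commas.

A->AB, B->C, C->A

  step 1 ⇒ step 2: ACA ⇒ AB·A·AB
    A ↦ AB
    C ↦ A
  step 0 ⇒ step 1: CBC ⇒ A·C·A
    B ↦ C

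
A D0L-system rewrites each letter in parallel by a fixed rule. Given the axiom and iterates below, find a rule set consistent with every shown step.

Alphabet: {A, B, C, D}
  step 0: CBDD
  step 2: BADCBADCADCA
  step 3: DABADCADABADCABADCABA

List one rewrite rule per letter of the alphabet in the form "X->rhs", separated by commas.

A->BA, B->DA, C->A, D->DC

  step 2 ⇒ step 3: BADCBADCADCA ⇒ DA·BA·DC·A·DA·BA·DC·A·BA·DC·A·BA
    A ↦ BA
    B ↦ DA
    C ↦ A
    D ↦ DC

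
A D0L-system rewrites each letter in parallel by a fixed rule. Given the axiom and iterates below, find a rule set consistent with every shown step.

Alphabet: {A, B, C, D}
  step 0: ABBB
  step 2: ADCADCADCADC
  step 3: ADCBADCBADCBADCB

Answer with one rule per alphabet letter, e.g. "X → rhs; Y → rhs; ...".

A->AD, B->AD, C->B, D->C

  step 2 ⇒ step 3: ADCADCADCADC ⇒ AD·C·B·AD·C·B·AD·C·B·AD·C·B
    A ↦ AD
    C ↦ B
    D ↦ C
    B ↦ AD  (constrained at step 0)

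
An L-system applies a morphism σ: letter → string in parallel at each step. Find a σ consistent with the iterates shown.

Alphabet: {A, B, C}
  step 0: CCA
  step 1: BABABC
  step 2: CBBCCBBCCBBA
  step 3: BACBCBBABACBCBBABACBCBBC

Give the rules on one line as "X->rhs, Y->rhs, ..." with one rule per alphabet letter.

A->BC, B->CB, C->BA

  step 2 ⇒ step 3: CBBCCBBCCBBA ⇒ BA·CB·CB·BA·BA·CB·CB·BA·BA·CB·CB·BC
    A ↦ BC
    B ↦ CB
    C ↦ BA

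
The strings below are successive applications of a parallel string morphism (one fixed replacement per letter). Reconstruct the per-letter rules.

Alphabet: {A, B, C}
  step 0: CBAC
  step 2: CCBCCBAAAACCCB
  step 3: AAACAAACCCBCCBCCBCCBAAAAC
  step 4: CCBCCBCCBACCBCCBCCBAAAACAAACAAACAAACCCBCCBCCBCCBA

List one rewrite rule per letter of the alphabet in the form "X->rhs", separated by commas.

  step 3 ⇒ step 4: AAACAAACCCBCCBCCBCCBAAAAC ⇒ CCB·CCB·CCB·A·CCB·CCB·CCB·A·A·A·AC·A·A·AC·A·A·AC·A·A·AC·CCB·CCB·CCB·CCB·A
    A ↦ CCB
    B ↦ AC
    C ↦ A

A->CCB, B->AC, C->A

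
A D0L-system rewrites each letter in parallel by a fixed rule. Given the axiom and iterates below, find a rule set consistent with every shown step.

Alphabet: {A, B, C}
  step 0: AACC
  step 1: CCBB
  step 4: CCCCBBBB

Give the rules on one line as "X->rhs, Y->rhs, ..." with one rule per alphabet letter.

A->C, B->AA, C->B

  step 0 ⇒ step 1: AACC ⇒ C·C·B·B
    A ↦ C
    C ↦ B
    B ↦ AA  (constrained at step 1)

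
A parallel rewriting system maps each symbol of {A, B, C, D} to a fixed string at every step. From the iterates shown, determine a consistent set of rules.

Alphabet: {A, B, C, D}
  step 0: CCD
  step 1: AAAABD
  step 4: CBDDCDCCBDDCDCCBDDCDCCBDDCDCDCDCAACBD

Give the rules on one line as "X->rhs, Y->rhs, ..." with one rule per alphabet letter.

  step 0 ⇒ step 1: CCD ⇒ AA·AA·BD
    C ↦ AA
    D ↦ BD
    A ↦ DC  (constrained at step 1)
    B ↦ C  (constrained at step 1)

A->DC, B->C, C->AA, D->BD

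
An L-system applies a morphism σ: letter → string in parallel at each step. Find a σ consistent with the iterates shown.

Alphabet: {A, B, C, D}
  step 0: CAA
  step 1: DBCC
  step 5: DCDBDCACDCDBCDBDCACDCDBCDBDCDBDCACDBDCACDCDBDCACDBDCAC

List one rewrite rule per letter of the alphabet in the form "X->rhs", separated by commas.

A->C, B->AC, C->DB, D->DC

  step 0 ⇒ step 1: CAA ⇒ DB·C·C
    A ↦ C
    C ↦ DB
    B ↦ AC  (constrained at step 1)
    D ↦ DC  (constrained at step 1)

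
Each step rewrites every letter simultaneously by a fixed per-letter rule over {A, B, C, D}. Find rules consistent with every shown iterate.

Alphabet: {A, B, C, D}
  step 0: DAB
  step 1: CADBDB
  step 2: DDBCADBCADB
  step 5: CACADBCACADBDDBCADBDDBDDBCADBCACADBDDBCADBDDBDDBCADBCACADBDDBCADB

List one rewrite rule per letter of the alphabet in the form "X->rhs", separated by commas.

  step 1 ⇒ step 2: CADBDB ⇒ D·DB·CA·DB·CA·DB
    A ↦ DB
    B ↦ DB
    C ↦ D
    D ↦ CA

A->DB, B->DB, C->D, D->CA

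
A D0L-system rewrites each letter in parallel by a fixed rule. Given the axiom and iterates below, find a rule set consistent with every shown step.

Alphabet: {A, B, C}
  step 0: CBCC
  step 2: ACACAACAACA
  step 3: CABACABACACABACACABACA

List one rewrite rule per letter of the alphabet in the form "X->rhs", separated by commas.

A->CA, B->A, C->BA

  step 2 ⇒ step 3: ACACAACAACA ⇒ CA·BA·CA·BA·CA·CA·BA·CA·CA·BA·CA
    A ↦ CA
    C ↦ BA
    B ↦ A  (constrained at step 0)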